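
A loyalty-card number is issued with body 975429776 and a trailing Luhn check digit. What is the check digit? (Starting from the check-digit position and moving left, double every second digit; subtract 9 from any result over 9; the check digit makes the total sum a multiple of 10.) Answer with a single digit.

1

Partial digits right→left: 6 7 7 9 2 4 5 7 9
Double every second digit counting from the check-digit position (so the 1st, 3rd, 5th, ... of the partial from the right).
  doubled (with −9 where >9): 3 5 4 1 9 → sum 22
  kept as-is: 7 9 4 7 → sum 27
Total = 22 + 27 = 49.
Check digit = (10 − (49 mod 10)) mod 10 = 1.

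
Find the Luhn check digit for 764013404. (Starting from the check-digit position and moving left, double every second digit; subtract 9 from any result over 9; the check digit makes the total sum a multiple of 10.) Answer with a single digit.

Partial digits right→left: 4 0 4 3 1 0 4 6 7
Double every second digit counting from the check-digit position (so the 1st, 3rd, 5th, ... of the partial from the right).
  doubled (with −9 where >9): 8 8 2 8 5 → sum 31
  kept as-is: 0 3 0 6 → sum 9
Total = 31 + 9 = 40.
Check digit = (10 − (40 mod 10)) mod 10 = 0.

0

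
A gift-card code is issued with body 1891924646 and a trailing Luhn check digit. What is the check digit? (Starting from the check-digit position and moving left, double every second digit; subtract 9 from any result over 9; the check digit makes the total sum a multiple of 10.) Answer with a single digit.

4

Partial digits right→left: 6 4 6 4 2 9 1 9 8 1
Double every second digit counting from the check-digit position (so the 1st, 3rd, 5th, ... of the partial from the right).
  doubled (with −9 where >9): 3 3 4 2 7 → sum 19
  kept as-is: 4 4 9 9 1 → sum 27
Total = 19 + 27 = 46.
Check digit = (10 − (46 mod 10)) mod 10 = 4.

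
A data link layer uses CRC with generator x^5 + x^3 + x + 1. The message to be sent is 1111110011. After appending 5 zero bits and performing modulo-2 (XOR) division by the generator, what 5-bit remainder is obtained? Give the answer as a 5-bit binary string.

Append 5 zeros: 111111001100000. Divide by 101011 (XOR where the leading bit is 1):
  pos 0: 111111 XOR 101011 = 010100
  pos 1: 101000 XOR 101011 = 000011
  pos 5: 110110 XOR 101011 = 011101
  pos 6: 111010 XOR 101011 = 010001
  pos 7: 100010 XOR 101011 = 001001
  pos 9: 100100 XOR 101011 = 001111
Remainder (last 5 bits) = 01111. This is the CRC / FCS.

01111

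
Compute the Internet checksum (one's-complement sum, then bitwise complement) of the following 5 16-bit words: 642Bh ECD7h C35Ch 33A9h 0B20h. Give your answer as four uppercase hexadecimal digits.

ACD6

One's-complement addition (fold any carry out of bit 15 back into bit 0):
  0x642B + 0xECD7 = 0x15102 → wrap carry → 0x5103
  0x5103 + 0xC35C = 0x1145F → wrap carry → 0x1460
  0x1460 + 0x33A9 = 0x04809
  0x4809 + 0x0B20 = 0x05329
One's-complement sum = 0x5329.
Checksum = ~0x5329 & 0xFFFF = 0xACD6.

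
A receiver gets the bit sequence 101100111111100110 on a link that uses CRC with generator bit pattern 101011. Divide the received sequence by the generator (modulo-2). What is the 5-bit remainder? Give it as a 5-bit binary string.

00000

Modulo-2 division of 101100111111100110 by 101011:
  pos 0: 101100 XOR 101011 = 000111
  pos 3: 111111 XOR 101011 = 010100
  pos 4: 101001 XOR 101011 = 000010
  pos 8: 101110 XOR 101011 = 000101
  pos 11: 101011 XOR 101011 = 000000
Remainder = 00000 (zero — the frame passes the CRC check).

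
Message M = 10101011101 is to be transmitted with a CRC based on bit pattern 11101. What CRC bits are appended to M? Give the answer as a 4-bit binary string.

Append 4 zeros: 101010111010000. Divide by 11101 (XOR where the leading bit is 1):
  pos 0: 10101 XOR 11101 = 01000
  pos 1: 10000 XOR 11101 = 01101
  pos 2: 11011 XOR 11101 = 00110
  pos 4: 11011 XOR 11101 = 00110
  pos 6: 11001 XOR 11101 = 00100
  pos 8: 10000 XOR 11101 = 01101
  pos 9: 11010 XOR 11101 = 00111
Remainder (last 4 bits) = 1110. This is the CRC / FCS.

1110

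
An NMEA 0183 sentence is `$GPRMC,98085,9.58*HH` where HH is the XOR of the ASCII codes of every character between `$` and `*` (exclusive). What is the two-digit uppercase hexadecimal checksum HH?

6D

XOR the ASCII codes of the payload characters:
  'G' = 0x47 → acc = 0x47
  'P' = 0x50 → acc = 0x17
  'R' = 0x52 → acc = 0x45
  'M' = 0x4D → acc = 0x08
  'C' = 0x43 → acc = 0x4B
  ',' = 0x2C → acc = 0x67
  '9' = 0x39 → acc = 0x5E
  '8' = 0x38 → acc = 0x66
  '0' = 0x30 → acc = 0x56
  '8' = 0x38 → acc = 0x6E
  '5' = 0x35 → acc = 0x5B
  ',' = 0x2C → acc = 0x77
  '9' = 0x39 → acc = 0x4E
  '.' = 0x2E → acc = 0x60
  '5' = 0x35 → acc = 0x55
  '8' = 0x38 → acc = 0x6D
Checksum = 0x6D.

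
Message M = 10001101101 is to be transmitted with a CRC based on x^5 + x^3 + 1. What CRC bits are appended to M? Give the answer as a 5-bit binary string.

00100

Append 5 zeros: 1000110110100000. Divide by 101001 (XOR where the leading bit is 1):
  pos 0: 100011 XOR 101001 = 001010
  pos 2: 101001 XOR 101001 = 000000
  pos 8: 101000 XOR 101001 = 000001
Remainder (last 5 bits) = 00100. This is the CRC / FCS.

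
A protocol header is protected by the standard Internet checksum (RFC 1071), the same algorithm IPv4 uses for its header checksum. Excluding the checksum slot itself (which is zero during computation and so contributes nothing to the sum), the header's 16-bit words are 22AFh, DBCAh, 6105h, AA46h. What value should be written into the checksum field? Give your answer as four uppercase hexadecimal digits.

F639

One's-complement addition (fold any carry out of bit 15 back into bit 0):
  0x22AF + 0xDBCA = 0x0FE79
  0xFE79 + 0x6105 = 0x15F7E → wrap carry → 0x5F7F
  0x5F7F + 0xAA46 = 0x109C5 → wrap carry → 0x09C6
One's-complement sum = 0x09C6.
Checksum = ~0x09C6 & 0xFFFF = 0xF639.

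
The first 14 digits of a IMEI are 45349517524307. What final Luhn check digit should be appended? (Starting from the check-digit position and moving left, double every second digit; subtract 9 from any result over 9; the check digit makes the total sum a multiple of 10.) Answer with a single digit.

4

Partial digits right→left: 7 0 3 4 2 5 7 1 5 9 4 3 5 4
Double every second digit counting from the check-digit position (so the 1st, 3rd, 5th, ... of the partial from the right).
  doubled (with −9 where >9): 5 6 4 5 1 8 1 → sum 30
  kept as-is: 0 4 5 1 9 3 4 → sum 26
Total = 30 + 26 = 56.
Check digit = (10 − (56 mod 10)) mod 10 = 4.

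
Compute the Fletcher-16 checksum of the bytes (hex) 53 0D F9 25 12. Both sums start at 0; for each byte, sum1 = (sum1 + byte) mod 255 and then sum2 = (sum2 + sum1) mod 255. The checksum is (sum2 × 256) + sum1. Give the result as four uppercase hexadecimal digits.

1F91

Running sums (mod 255):
  after byte 0 (53): sum1=83, sum2=83
  after byte 1 (0D): sum1=96, sum2=179
  after byte 2 (F9): sum1=90, sum2=14
  after byte 3 (25): sum1=127, sum2=141
  after byte 4 (12): sum1=145, sum2=31
Checksum = sum2·256 + sum1 = 31·256 + 145 = 8081 = 0x1F91.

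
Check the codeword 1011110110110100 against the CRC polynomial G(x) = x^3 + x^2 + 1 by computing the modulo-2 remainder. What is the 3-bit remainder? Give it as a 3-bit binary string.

110

Modulo-2 division of 1011110110110100 by 1101:
  pos 0: 1011 XOR 1101 = 0110
  pos 1: 1101 XOR 1101 = 0000
  pos 5: 1011 XOR 1101 = 0110
  pos 6: 1100 XOR 1101 = 0001
  pos 9: 1110 XOR 1101 = 0011
  pos 11: 1110 XOR 1101 = 0011
Remainder = 110 (nonzero — an error is detected).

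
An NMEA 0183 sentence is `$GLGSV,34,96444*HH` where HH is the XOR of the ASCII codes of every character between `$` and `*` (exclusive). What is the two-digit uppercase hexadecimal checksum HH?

75

XOR the ASCII codes of the payload characters:
  'G' = 0x47 → acc = 0x47
  'L' = 0x4C → acc = 0x0B
  'G' = 0x47 → acc = 0x4C
  'S' = 0x53 → acc = 0x1F
  'V' = 0x56 → acc = 0x49
  ',' = 0x2C → acc = 0x65
  '3' = 0x33 → acc = 0x56
  '4' = 0x34 → acc = 0x62
  ',' = 0x2C → acc = 0x4E
  '9' = 0x39 → acc = 0x77
  '6' = 0x36 → acc = 0x41
  '4' = 0x34 → acc = 0x75
  '4' = 0x34 → acc = 0x41
  '4' = 0x34 → acc = 0x75
Checksum = 0x75.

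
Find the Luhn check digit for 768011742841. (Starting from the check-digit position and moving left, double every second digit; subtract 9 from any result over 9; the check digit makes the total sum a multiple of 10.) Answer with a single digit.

Partial digits right→left: 1 4 8 2 4 7 1 1 0 8 6 7
Double every second digit counting from the check-digit position (so the 1st, 3rd, 5th, ... of the partial from the right).
  doubled (with −9 where >9): 2 7 8 2 0 3 → sum 22
  kept as-is: 4 2 7 1 8 7 → sum 29
Total = 22 + 29 = 51.
Check digit = (10 − (51 mod 10)) mod 10 = 9.

9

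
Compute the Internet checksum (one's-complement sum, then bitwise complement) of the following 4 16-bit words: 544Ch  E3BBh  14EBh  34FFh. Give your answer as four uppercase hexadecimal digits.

7E0D

One's-complement addition (fold any carry out of bit 15 back into bit 0):
  0x544C + 0xE3BB = 0x13807 → wrap carry → 0x3808
  0x3808 + 0x14EB = 0x04CF3
  0x4CF3 + 0x34FF = 0x081F2
One's-complement sum = 0x81F2.
Checksum = ~0x81F2 & 0xFFFF = 0x7E0D.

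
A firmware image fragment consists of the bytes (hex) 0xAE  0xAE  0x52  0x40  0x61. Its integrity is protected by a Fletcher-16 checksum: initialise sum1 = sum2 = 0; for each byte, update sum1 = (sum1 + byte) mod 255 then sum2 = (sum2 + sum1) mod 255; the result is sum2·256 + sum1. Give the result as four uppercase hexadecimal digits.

Running sums (mod 255):
  after byte 0 (0xAE): sum1=174, sum2=174
  after byte 1 (0xAE): sum1=93, sum2=12
  after byte 2 (0x52): sum1=175, sum2=187
  after byte 3 (0x40): sum1=239, sum2=171
  after byte 4 (0x61): sum1=81, sum2=252
Checksum = sum2·256 + sum1 = 252·256 + 81 = 64593 = 0xFC51.

FC51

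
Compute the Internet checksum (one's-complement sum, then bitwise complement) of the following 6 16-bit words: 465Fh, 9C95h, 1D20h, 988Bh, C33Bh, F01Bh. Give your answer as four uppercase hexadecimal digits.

One's-complement addition (fold any carry out of bit 15 back into bit 0):
  0x465F + 0x9C95 = 0x0E2F4
  0xE2F4 + 0x1D20 = 0x10014 → wrap carry → 0x0015
  0x0015 + 0x988B = 0x098A0
  0x98A0 + 0xC33B = 0x15BDB → wrap carry → 0x5BDC
  0x5BDC + 0xF01B = 0x14BF7 → wrap carry → 0x4BF8
One's-complement sum = 0x4BF8.
Checksum = ~0x4BF8 & 0xFFFF = 0xB407.

B407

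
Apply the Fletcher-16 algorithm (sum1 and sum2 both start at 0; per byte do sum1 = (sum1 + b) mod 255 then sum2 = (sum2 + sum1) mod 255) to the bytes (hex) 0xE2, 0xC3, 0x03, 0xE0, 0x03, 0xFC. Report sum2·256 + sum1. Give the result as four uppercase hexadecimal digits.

D58A

Running sums (mod 255):
  after byte 0 (0xE2): sum1=226, sum2=226
  after byte 1 (0xC3): sum1=166, sum2=137
  after byte 2 (0x03): sum1=169, sum2=51
  after byte 3 (0xE0): sum1=138, sum2=189
  after byte 4 (0x03): sum1=141, sum2=75
  after byte 5 (0xFC): sum1=138, sum2=213
Checksum = sum2·256 + sum1 = 213·256 + 138 = 54666 = 0xD58A.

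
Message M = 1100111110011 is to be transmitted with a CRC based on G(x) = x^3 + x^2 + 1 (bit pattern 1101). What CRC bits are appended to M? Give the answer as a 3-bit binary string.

100

Append 3 zeros: 1100111110011000. Divide by 1101 (XOR where the leading bit is 1):
  pos 0: 1100 XOR 1101 = 0001
  pos 3: 1111 XOR 1101 = 0010
  pos 5: 1011 XOR 1101 = 0110
  pos 6: 1100 XOR 1101 = 0001
  pos 9: 1011 XOR 1101 = 0110
  pos 10: 1100 XOR 1101 = 0001
Remainder (last 3 bits) = 100. This is the CRC / FCS.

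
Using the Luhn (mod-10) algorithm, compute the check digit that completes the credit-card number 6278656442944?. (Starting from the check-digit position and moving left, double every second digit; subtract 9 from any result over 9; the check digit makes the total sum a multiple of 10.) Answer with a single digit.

6

Partial digits right→left: 4 4 9 2 4 4 6 5 6 8 7 2 6
Double every second digit counting from the check-digit position (so the 1st, 3rd, 5th, ... of the partial from the right).
  doubled (with −9 where >9): 8 9 8 3 3 5 3 → sum 39
  kept as-is: 4 2 4 5 8 2 → sum 25
Total = 39 + 25 = 64.
Check digit = (10 − (64 mod 10)) mod 10 = 6.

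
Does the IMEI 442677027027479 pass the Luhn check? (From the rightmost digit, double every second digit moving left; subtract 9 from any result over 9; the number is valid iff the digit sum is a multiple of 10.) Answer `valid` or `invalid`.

invalid

From the right, keep odd positions and double even positions (subtract 9 from any doubled value over 9):
  doubled (positions 2,4,...): 5 5 0 4 5 3 8 → sum 30
  kept (positions 1,3,...): 9 4 2 7 0 7 2 4 → sum 35
Total = 65.
65 mod 10 = 5, so the number is invalid.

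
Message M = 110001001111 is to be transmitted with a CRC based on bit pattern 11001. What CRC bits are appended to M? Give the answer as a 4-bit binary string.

Append 4 zeros: 1100010011110000. Divide by 11001 (XOR where the leading bit is 1):
  pos 0: 11000 XOR 11001 = 00001
  pos 4: 11001 XOR 11001 = 00000
  pos 9: 11100 XOR 11001 = 00101
  pos 11: 10100 XOR 11001 = 01101
Remainder (last 4 bits) = 1101. This is the CRC / FCS.

1101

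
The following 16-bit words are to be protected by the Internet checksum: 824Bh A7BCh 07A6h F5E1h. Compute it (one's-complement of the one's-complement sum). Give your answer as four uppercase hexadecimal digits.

One's-complement addition (fold any carry out of bit 15 back into bit 0):
  0x824B + 0xA7BC = 0x12A07 → wrap carry → 0x2A08
  0x2A08 + 0x07A6 = 0x031AE
  0x31AE + 0xF5E1 = 0x1278F → wrap carry → 0x2790
One's-complement sum = 0x2790.
Checksum = ~0x2790 & 0xFFFF = 0xD86F.

D86F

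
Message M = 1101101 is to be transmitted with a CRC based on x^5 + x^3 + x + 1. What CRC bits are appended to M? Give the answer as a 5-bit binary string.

Append 5 zeros: 110110100000. Divide by 101011 (XOR where the leading bit is 1):
  pos 0: 110110 XOR 101011 = 011101
  pos 1: 111011 XOR 101011 = 010000
  pos 2: 100000 XOR 101011 = 001011
  pos 4: 101100 XOR 101011 = 000111
Remainder (last 5 bits) = 11100. This is the CRC / FCS.

11100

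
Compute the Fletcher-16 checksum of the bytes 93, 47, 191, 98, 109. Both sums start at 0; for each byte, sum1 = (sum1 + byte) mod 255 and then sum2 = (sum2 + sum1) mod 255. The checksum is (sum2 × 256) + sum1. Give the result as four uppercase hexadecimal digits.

Running sums (mod 255):
  after byte 0 (93): sum1=93, sum2=93
  after byte 1 (47): sum1=140, sum2=233
  after byte 2 (191): sum1=76, sum2=54
  after byte 3 (98): sum1=174, sum2=228
  after byte 4 (109): sum1=28, sum2=1
Checksum = sum2·256 + sum1 = 1·256 + 28 = 284 = 0x011C.

011C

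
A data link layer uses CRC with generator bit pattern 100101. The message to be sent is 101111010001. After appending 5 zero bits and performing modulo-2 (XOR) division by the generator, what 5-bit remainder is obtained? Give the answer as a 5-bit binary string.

01100

Append 5 zeros: 10111101000100000. Divide by 100101 (XOR where the leading bit is 1):
  pos 0: 101111 XOR 100101 = 001010
  pos 2: 101001 XOR 100101 = 001100
  pos 4: 110000 XOR 100101 = 010101
  pos 5: 101010 XOR 100101 = 001111
  pos 7: 111110 XOR 100101 = 011011
  pos 8: 110110 XOR 100101 = 010011
  pos 9: 100110 XOR 100101 = 000011
Remainder (last 5 bits) = 01100. This is the CRC / FCS.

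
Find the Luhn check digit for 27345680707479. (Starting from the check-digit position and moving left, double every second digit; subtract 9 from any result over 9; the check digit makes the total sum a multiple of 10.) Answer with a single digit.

Partial digits right→left: 9 7 4 7 0 7 0 8 6 5 4 3 7 2
Double every second digit counting from the check-digit position (so the 1st, 3rd, 5th, ... of the partial from the right).
  doubled (with −9 where >9): 9 8 0 0 3 8 5 → sum 33
  kept as-is: 7 7 7 8 5 3 2 → sum 39
Total = 33 + 39 = 72.
Check digit = (10 − (72 mod 10)) mod 10 = 8.

8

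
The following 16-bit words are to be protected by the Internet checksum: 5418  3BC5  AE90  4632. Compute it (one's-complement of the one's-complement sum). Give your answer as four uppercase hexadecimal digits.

One's-complement addition (fold any carry out of bit 15 back into bit 0):
  0x5418 + 0x3BC5 = 0x08FDD
  0x8FDD + 0xAE90 = 0x13E6D → wrap carry → 0x3E6E
  0x3E6E + 0x4632 = 0x084A0
One's-complement sum = 0x84A0.
Checksum = ~0x84A0 & 0xFFFF = 0x7B5F.

7B5F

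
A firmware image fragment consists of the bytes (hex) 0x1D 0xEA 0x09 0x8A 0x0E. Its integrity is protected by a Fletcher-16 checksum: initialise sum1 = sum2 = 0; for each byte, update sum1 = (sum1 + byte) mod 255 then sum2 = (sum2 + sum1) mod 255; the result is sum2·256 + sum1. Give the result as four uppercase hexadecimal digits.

Running sums (mod 255):
  after byte 0 (0x1D): sum1=29, sum2=29
  after byte 1 (0xEA): sum1=8, sum2=37
  after byte 2 (0x09): sum1=17, sum2=54
  after byte 3 (0x8A): sum1=155, sum2=209
  after byte 4 (0x0E): sum1=169, sum2=123
Checksum = sum2·256 + sum1 = 123·256 + 169 = 31657 = 0x7BA9.

7BA9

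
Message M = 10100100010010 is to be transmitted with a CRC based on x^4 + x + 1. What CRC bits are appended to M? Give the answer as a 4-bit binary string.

Append 4 zeros: 101001000100100000. Divide by 10011 (XOR where the leading bit is 1):
  pos 0: 10100 XOR 10011 = 00111
  pos 2: 11110 XOR 10011 = 01101
  pos 3: 11010 XOR 10011 = 01001
  pos 4: 10010 XOR 10011 = 00001
  pos 8: 11001 XOR 10011 = 01010
  pos 9: 10100 XOR 10011 = 00111
  pos 11: 11100 XOR 10011 = 01111
  pos 12: 11110 XOR 10011 = 01101
  pos 13: 11010 XOR 10011 = 01001
Remainder (last 4 bits) = 1001. This is the CRC / FCS.

1001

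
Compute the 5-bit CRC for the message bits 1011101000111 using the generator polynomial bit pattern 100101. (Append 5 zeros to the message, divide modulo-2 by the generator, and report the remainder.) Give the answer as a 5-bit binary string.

Append 5 zeros: 101110100011100000. Divide by 100101 (XOR where the leading bit is 1):
  pos 0: 101110 XOR 100101 = 001011
  pos 2: 101110 XOR 100101 = 001011
  pos 4: 101100 XOR 100101 = 001001
  pos 6: 100111 XOR 100101 = 000010
  pos 10: 101000 XOR 100101 = 001101
  pos 12: 110100 XOR 100101 = 010001
Remainder (last 5 bits) = 10001. This is the CRC / FCS.

10001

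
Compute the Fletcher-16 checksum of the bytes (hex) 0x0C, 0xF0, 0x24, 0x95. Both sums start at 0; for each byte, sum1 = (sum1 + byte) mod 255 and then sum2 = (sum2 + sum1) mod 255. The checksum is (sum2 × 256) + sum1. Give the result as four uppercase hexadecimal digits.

E0B6

Running sums (mod 255):
  after byte 0 (0x0C): sum1=12, sum2=12
  after byte 1 (0xF0): sum1=252, sum2=9
  after byte 2 (0x24): sum1=33, sum2=42
  after byte 3 (0x95): sum1=182, sum2=224
Checksum = sum2·256 + sum1 = 224·256 + 182 = 57526 = 0xE0B6.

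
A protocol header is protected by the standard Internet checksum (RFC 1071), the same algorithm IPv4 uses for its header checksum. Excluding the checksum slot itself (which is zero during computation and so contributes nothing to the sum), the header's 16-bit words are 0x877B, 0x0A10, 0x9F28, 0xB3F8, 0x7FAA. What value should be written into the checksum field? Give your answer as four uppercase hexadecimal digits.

9BA8

One's-complement addition (fold any carry out of bit 15 back into bit 0):
  0x877B + 0x0A10 = 0x0918B
  0x918B + 0x9F28 = 0x130B3 → wrap carry → 0x30B4
  0x30B4 + 0xB3F8 = 0x0E4AC
  0xE4AC + 0x7FAA = 0x16456 → wrap carry → 0x6457
One's-complement sum = 0x6457.
Checksum = ~0x6457 & 0xFFFF = 0x9BA8.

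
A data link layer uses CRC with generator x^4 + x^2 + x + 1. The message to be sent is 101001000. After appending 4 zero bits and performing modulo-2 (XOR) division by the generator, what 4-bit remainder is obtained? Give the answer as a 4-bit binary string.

0111

Append 4 zeros: 1010010000000. Divide by 10111 (XOR where the leading bit is 1):
  pos 0: 10100 XOR 10111 = 00011
  pos 3: 11100 XOR 10111 = 01011
  pos 4: 10110 XOR 10111 = 00001
  pos 8: 10000 XOR 10111 = 00111
Remainder (last 4 bits) = 0111. This is the CRC / FCS.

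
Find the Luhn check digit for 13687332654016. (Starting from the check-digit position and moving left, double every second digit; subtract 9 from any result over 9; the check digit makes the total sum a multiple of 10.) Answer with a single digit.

Partial digits right→left: 6 1 0 4 5 6 2 3 3 7 8 6 3 1
Double every second digit counting from the check-digit position (so the 1st, 3rd, 5th, ... of the partial from the right).
  doubled (with −9 where >9): 3 0 1 4 6 7 6 → sum 27
  kept as-is: 1 4 6 3 7 6 1 → sum 28
Total = 27 + 28 = 55.
Check digit = (10 − (55 mod 10)) mod 10 = 5.

5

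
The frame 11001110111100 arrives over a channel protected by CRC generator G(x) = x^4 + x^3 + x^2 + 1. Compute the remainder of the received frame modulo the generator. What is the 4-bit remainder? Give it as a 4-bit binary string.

1000

Modulo-2 division of 11001110111100 by 11101:
  pos 0: 11001 XOR 11101 = 00100
  pos 2: 10011 XOR 11101 = 01110
  pos 3: 11100 XOR 11101 = 00001
  pos 7: 11111 XOR 11101 = 00010
Remainder = 1000 (nonzero — an error is detected).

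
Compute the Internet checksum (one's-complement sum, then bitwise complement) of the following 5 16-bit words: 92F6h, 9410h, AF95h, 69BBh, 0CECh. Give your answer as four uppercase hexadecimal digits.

B2BB

One's-complement addition (fold any carry out of bit 15 back into bit 0):
  0x92F6 + 0x9410 = 0x12706 → wrap carry → 0x2707
  0x2707 + 0xAF95 = 0x0D69C
  0xD69C + 0x69BB = 0x14057 → wrap carry → 0x4058
  0x4058 + 0x0CEC = 0x04D44
One's-complement sum = 0x4D44.
Checksum = ~0x4D44 & 0xFFFF = 0xB2BB.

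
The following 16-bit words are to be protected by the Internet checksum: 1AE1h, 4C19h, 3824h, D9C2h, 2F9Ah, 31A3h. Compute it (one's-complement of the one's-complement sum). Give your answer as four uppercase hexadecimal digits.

One's-complement addition (fold any carry out of bit 15 back into bit 0):
  0x1AE1 + 0x4C19 = 0x066FA
  0x66FA + 0x3824 = 0x09F1E
  0x9F1E + 0xD9C2 = 0x178E0 → wrap carry → 0x78E1
  0x78E1 + 0x2F9A = 0x0A87B
  0xA87B + 0x31A3 = 0x0DA1E
One's-complement sum = 0xDA1E.
Checksum = ~0xDA1E & 0xFFFF = 0x25E1.

25E1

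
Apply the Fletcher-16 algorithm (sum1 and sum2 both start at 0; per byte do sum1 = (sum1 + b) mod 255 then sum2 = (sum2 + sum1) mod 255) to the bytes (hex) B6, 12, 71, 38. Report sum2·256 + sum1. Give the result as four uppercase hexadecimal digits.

Running sums (mod 255):
  after byte 0 (B6): sum1=182, sum2=182
  after byte 1 (12): sum1=200, sum2=127
  after byte 2 (71): sum1=58, sum2=185
  after byte 3 (38): sum1=114, sum2=44
Checksum = sum2·256 + sum1 = 44·256 + 114 = 11378 = 0x2C72.

2C72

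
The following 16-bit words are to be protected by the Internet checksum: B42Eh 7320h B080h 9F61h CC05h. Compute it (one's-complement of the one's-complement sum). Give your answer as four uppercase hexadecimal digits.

BCC8

One's-complement addition (fold any carry out of bit 15 back into bit 0):
  0xB42E + 0x7320 = 0x1274E → wrap carry → 0x274F
  0x274F + 0xB080 = 0x0D7CF
  0xD7CF + 0x9F61 = 0x17730 → wrap carry → 0x7731
  0x7731 + 0xCC05 = 0x14336 → wrap carry → 0x4337
One's-complement sum = 0x4337.
Checksum = ~0x4337 & 0xFFFF = 0xBCC8.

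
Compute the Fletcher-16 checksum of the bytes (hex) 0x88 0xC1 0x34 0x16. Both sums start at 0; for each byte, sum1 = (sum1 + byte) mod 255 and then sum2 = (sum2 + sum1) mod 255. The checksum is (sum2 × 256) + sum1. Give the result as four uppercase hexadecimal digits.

Running sums (mod 255):
  after byte 0 (0x88): sum1=136, sum2=136
  after byte 1 (0xC1): sum1=74, sum2=210
  after byte 2 (0x34): sum1=126, sum2=81
  after byte 3 (0x16): sum1=148, sum2=229
Checksum = sum2·256 + sum1 = 229·256 + 148 = 58772 = 0xE594.

E594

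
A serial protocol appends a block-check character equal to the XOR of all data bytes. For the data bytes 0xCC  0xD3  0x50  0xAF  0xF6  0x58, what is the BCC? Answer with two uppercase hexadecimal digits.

XOR the bytes together:
  start with 0xCC
  0xCC ⊕ 0xD3 = 0x1F
  0x1F ⊕ 0x50 = 0x4F
  0x4F ⊕ 0xAF = 0xE0
  0xE0 ⊕ 0xF6 = 0x16
  0x16 ⊕ 0x58 = 0x4E

4E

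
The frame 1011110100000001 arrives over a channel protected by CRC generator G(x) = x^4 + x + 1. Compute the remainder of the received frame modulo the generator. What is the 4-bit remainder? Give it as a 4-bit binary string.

Modulo-2 division of 1011110100000001 by 10011:
  pos 0: 10111 XOR 10011 = 00100
  pos 2: 10010 XOR 10011 = 00001
  pos 6: 11000 XOR 10011 = 01011
  pos 7: 10110 XOR 10011 = 00101
  pos 9: 10100 XOR 10011 = 00111
  pos 11: 11101 XOR 10011 = 01110
Remainder = 1110 (nonzero — an error is detected).

1110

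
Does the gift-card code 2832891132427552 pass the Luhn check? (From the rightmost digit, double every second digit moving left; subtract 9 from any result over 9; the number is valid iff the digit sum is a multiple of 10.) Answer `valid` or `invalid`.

From the right, keep odd positions and double even positions (subtract 9 from any doubled value over 9):
  doubled (positions 2,4,...): 1 5 8 6 2 7 6 4 → sum 39
  kept (positions 1,3,...): 2 5 2 2 1 9 2 8 → sum 31
Total = 70.
70 mod 10 = 0, so the number is valid.

valid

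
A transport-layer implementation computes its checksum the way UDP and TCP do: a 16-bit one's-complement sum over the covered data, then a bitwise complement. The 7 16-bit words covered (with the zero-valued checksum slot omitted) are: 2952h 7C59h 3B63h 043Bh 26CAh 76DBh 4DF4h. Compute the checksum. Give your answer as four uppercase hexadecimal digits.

One's-complement addition (fold any carry out of bit 15 back into bit 0):
  0x2952 + 0x7C59 = 0x0A5AB
  0xA5AB + 0x3B63 = 0x0E10E
  0xE10E + 0x043B = 0x0E549
  0xE549 + 0x26CA = 0x10C13 → wrap carry → 0x0C14
  0x0C14 + 0x76DB = 0x082EF
  0x82EF + 0x4DF4 = 0x0D0E3
One's-complement sum = 0xD0E3.
Checksum = ~0xD0E3 & 0xFFFF = 0x2F1C.

2F1C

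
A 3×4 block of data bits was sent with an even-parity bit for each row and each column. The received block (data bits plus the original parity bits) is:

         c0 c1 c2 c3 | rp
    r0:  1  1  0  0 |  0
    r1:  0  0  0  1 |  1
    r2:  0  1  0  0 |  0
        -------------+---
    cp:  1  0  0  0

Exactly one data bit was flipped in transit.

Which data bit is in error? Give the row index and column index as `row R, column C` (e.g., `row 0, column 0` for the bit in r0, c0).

row 2, column 3

Recompute each row's even parity and compare to rp:
  r0: data parity 0, sent rp 0 → ok
  r1: data parity 1, sent rp 1 → ok
  r2: data parity 1, sent rp 0 → mismatch
Recompute each column's even parity and compare to cp:
  c0: data parity 1, sent cp 1 → ok
  c1: data parity 0, sent cp 0 → ok
  c2: data parity 0, sent cp 0 → ok
  c3: data parity 1, sent cp 0 → mismatch
Exactly one row (r2) and one column (c3) fail → the flipped bit is at their intersection.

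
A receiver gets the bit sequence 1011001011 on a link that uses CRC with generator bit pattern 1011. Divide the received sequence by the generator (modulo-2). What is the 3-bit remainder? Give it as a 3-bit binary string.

Modulo-2 division of 1011001011 by 1011:
  pos 0: 1011 XOR 1011 = 0000
  pos 6: 1011 XOR 1011 = 0000
Remainder = 000 (zero — the frame passes the CRC check).

000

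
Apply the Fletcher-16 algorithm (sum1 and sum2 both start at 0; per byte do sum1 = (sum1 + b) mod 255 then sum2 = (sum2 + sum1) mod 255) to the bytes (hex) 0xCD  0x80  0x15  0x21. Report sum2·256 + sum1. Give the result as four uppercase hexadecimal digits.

Running sums (mod 255):
  after byte 0 (0xCD): sum1=205, sum2=205
  after byte 1 (0x80): sum1=78, sum2=28
  after byte 2 (0x15): sum1=99, sum2=127
  after byte 3 (0x21): sum1=132, sum2=4
Checksum = sum2·256 + sum1 = 4·256 + 132 = 1156 = 0x0484.

0484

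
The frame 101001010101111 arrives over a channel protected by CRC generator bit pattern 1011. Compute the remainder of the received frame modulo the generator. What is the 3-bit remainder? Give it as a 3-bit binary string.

000

Modulo-2 division of 101001010101111 by 1011:
  pos 0: 1010 XOR 1011 = 0001
  pos 3: 1010 XOR 1011 = 0001
  pos 6: 1101 XOR 1011 = 0110
  pos 7: 1100 XOR 1011 = 0111
  pos 8: 1111 XOR 1011 = 0100
  pos 9: 1001 XOR 1011 = 0010
  pos 11: 1011 XOR 1011 = 0000
Remainder = 000 (zero — the frame passes the CRC check).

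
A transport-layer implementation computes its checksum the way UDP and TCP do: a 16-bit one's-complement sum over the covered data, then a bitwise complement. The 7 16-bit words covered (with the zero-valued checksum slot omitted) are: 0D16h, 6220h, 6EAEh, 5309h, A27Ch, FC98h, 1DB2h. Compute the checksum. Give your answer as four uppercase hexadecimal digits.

124A

One's-complement addition (fold any carry out of bit 15 back into bit 0):
  0x0D16 + 0x6220 = 0x06F36
  0x6F36 + 0x6EAE = 0x0DDE4
  0xDDE4 + 0x5309 = 0x130ED → wrap carry → 0x30EE
  0x30EE + 0xA27C = 0x0D36A
  0xD36A + 0xFC98 = 0x1D002 → wrap carry → 0xD003
  0xD003 + 0x1DB2 = 0x0EDB5
One's-complement sum = 0xEDB5.
Checksum = ~0xEDB5 & 0xFFFF = 0x124A.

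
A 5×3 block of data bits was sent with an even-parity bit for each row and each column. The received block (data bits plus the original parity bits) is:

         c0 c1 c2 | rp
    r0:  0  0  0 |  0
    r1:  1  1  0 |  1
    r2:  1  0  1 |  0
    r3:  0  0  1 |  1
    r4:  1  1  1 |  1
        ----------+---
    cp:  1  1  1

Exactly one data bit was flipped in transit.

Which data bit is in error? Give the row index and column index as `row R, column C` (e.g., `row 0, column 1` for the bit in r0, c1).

row 1, column 1

Recompute each row's even parity and compare to rp:
  r0: data parity 0, sent rp 0 → ok
  r1: data parity 0, sent rp 1 → mismatch
  r2: data parity 0, sent rp 0 → ok
  r3: data parity 1, sent rp 1 → ok
  r4: data parity 1, sent rp 1 → ok
Recompute each column's even parity and compare to cp:
  c0: data parity 1, sent cp 1 → ok
  c1: data parity 0, sent cp 1 → mismatch
  c2: data parity 1, sent cp 1 → ok
Exactly one row (r1) and one column (c1) fail → the flipped bit is at their intersection.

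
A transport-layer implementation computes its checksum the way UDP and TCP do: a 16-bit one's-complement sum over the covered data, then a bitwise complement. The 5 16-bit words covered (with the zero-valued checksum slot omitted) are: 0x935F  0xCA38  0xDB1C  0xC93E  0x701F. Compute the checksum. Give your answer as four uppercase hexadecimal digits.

8DEC

One's-complement addition (fold any carry out of bit 15 back into bit 0):
  0x935F + 0xCA38 = 0x15D97 → wrap carry → 0x5D98
  0x5D98 + 0xDB1C = 0x138B4 → wrap carry → 0x38B5
  0x38B5 + 0xC93E = 0x101F3 → wrap carry → 0x01F4
  0x01F4 + 0x701F = 0x07213
One's-complement sum = 0x7213.
Checksum = ~0x7213 & 0xFFFF = 0x8DEC.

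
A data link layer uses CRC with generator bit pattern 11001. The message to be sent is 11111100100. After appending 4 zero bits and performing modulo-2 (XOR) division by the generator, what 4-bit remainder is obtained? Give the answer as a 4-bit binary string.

Append 4 zeros: 111111001000000. Divide by 11001 (XOR where the leading bit is 1):
  pos 0: 11111 XOR 11001 = 00110
  pos 2: 11010 XOR 11001 = 00011
  pos 5: 11010 XOR 11001 = 00011
  pos 8: 11000 XOR 11001 = 00001
Remainder (last 4 bits) = 0100. This is the CRC / FCS.

0100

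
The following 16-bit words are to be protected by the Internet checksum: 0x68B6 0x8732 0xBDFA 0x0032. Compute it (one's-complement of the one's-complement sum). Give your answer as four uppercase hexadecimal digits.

One's-complement addition (fold any carry out of bit 15 back into bit 0):
  0x68B6 + 0x8732 = 0x0EFE8
  0xEFE8 + 0xBDFA = 0x1ADE2 → wrap carry → 0xADE3
  0xADE3 + 0x0032 = 0x0AE15
One's-complement sum = 0xAE15.
Checksum = ~0xAE15 & 0xFFFF = 0x51EA.

51EA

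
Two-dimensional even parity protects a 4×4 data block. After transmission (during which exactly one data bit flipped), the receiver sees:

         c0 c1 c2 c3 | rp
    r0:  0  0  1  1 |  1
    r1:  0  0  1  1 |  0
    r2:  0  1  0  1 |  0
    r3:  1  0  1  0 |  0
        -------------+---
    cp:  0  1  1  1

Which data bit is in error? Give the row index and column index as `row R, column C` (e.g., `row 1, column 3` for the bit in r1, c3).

row 0, column 0

Recompute each row's even parity and compare to rp:
  r0: data parity 0, sent rp 1 → mismatch
  r1: data parity 0, sent rp 0 → ok
  r2: data parity 0, sent rp 0 → ok
  r3: data parity 0, sent rp 0 → ok
Recompute each column's even parity and compare to cp:
  c0: data parity 1, sent cp 0 → mismatch
  c1: data parity 1, sent cp 1 → ok
  c2: data parity 1, sent cp 1 → ok
  c3: data parity 1, sent cp 1 → ok
Exactly one row (r0) and one column (c0) fail → the flipped bit is at their intersection.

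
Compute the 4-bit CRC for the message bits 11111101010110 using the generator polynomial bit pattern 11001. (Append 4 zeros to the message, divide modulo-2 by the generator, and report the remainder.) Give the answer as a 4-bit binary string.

1110

Append 4 zeros: 111111010101100000. Divide by 11001 (XOR where the leading bit is 1):
  pos 0: 11111 XOR 11001 = 00110
  pos 2: 11010 XOR 11001 = 00011
  pos 5: 11101 XOR 11001 = 00100
  pos 7: 10001 XOR 11001 = 01000
  pos 8: 10001 XOR 11001 = 01000
  pos 9: 10000 XOR 11001 = 01001
  pos 10: 10010 XOR 11001 = 01011
  pos 11: 10110 XOR 11001 = 01111
  pos 12: 11110 XOR 11001 = 00111
Remainder (last 4 bits) = 1110. This is the CRC / FCS.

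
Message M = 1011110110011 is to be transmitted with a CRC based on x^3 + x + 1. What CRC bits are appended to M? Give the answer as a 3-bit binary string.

Append 3 zeros: 1011110110011000. Divide by 1011 (XOR where the leading bit is 1):
  pos 0: 1011 XOR 1011 = 0000
  pos 4: 1101 XOR 1011 = 0110
  pos 5: 1101 XOR 1011 = 0110
  pos 6: 1100 XOR 1011 = 0111
  pos 7: 1110 XOR 1011 = 0101
  pos 8: 1011 XOR 1011 = 0000
  pos 12: 1000 XOR 1011 = 0011
Remainder (last 3 bits) = 011. This is the CRC / FCS.

011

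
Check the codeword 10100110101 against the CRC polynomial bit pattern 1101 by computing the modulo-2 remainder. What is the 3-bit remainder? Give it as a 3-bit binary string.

110

Modulo-2 division of 10100110101 by 1101:
  pos 0: 1010 XOR 1101 = 0111
  pos 1: 1110 XOR 1101 = 0011
  pos 3: 1111 XOR 1101 = 0010
  pos 5: 1001 XOR 1101 = 0100
  pos 6: 1000 XOR 1101 = 0101
  pos 7: 1011 XOR 1101 = 0110
Remainder = 110 (nonzero — an error is detected).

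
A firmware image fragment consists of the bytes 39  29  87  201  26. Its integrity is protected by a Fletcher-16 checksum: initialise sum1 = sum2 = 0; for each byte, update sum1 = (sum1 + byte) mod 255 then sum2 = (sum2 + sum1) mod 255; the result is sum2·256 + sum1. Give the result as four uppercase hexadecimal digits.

EB7F

Running sums (mod 255):
  after byte 0 (39): sum1=39, sum2=39
  after byte 1 (29): sum1=68, sum2=107
  after byte 2 (87): sum1=155, sum2=7
  after byte 3 (201): sum1=101, sum2=108
  after byte 4 (26): sum1=127, sum2=235
Checksum = sum2·256 + sum1 = 235·256 + 127 = 60287 = 0xEB7F.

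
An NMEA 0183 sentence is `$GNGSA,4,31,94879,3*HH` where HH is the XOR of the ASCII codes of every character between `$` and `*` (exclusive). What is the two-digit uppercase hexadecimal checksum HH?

62

XOR the ASCII codes of the payload characters:
  'G' = 0x47 → acc = 0x47
  'N' = 0x4E → acc = 0x09
  'G' = 0x47 → acc = 0x4E
  'S' = 0x53 → acc = 0x1D
  'A' = 0x41 → acc = 0x5C
  ',' = 0x2C → acc = 0x70
  '4' = 0x34 → acc = 0x44
  ',' = 0x2C → acc = 0x68
  '3' = 0x33 → acc = 0x5B
  '1' = 0x31 → acc = 0x6A
  ',' = 0x2C → acc = 0x46
  '9' = 0x39 → acc = 0x7F
  '4' = 0x34 → acc = 0x4B
  '8' = 0x38 → acc = 0x73
  '7' = 0x37 → acc = 0x44
  '9' = 0x39 → acc = 0x7D
  ',' = 0x2C → acc = 0x51
  '3' = 0x33 → acc = 0x62
Checksum = 0x62.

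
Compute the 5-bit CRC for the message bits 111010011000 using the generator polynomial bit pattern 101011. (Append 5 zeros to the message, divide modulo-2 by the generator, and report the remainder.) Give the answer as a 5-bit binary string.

11110

Append 5 zeros: 11101001100000000. Divide by 101011 (XOR where the leading bit is 1):
  pos 0: 111010 XOR 101011 = 010001
  pos 1: 100010 XOR 101011 = 001001
  pos 3: 100111 XOR 101011 = 001100
  pos 5: 110000 XOR 101011 = 011011
  pos 6: 110110 XOR 101011 = 011101
  pos 7: 111010 XOR 101011 = 010001
  pos 8: 100010 XOR 101011 = 001001
  pos 10: 100100 XOR 101011 = 001111
Remainder (last 5 bits) = 11110. This is the CRC / FCS.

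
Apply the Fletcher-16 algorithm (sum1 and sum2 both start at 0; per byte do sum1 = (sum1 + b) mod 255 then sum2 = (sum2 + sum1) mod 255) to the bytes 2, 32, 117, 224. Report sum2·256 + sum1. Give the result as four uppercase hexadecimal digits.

Running sums (mod 255):
  after byte 0 (2): sum1=2, sum2=2
  after byte 1 (32): sum1=34, sum2=36
  after byte 2 (117): sum1=151, sum2=187
  after byte 3 (224): sum1=120, sum2=52
Checksum = sum2·256 + sum1 = 52·256 + 120 = 13432 = 0x3478.

3478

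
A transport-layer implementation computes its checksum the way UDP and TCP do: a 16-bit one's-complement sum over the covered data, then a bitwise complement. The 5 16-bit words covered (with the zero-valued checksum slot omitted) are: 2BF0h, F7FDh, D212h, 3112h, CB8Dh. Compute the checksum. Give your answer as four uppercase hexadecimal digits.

0D5F

One's-complement addition (fold any carry out of bit 15 back into bit 0):
  0x2BF0 + 0xF7FD = 0x123ED → wrap carry → 0x23EE
  0x23EE + 0xD212 = 0x0F600
  0xF600 + 0x3112 = 0x12712 → wrap carry → 0x2713
  0x2713 + 0xCB8D = 0x0F2A0
One's-complement sum = 0xF2A0.
Checksum = ~0xF2A0 & 0xFFFF = 0x0D5F.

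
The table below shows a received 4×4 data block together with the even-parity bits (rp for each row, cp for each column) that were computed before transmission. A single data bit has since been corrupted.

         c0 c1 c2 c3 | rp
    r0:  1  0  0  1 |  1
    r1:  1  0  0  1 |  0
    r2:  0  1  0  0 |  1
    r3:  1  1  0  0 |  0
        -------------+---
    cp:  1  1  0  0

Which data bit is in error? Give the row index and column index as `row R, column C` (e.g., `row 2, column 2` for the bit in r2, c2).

row 0, column 1

Recompute each row's even parity and compare to rp:
  r0: data parity 0, sent rp 1 → mismatch
  r1: data parity 0, sent rp 0 → ok
  r2: data parity 1, sent rp 1 → ok
  r3: data parity 0, sent rp 0 → ok
Recompute each column's even parity and compare to cp:
  c0: data parity 1, sent cp 1 → ok
  c1: data parity 0, sent cp 1 → mismatch
  c2: data parity 0, sent cp 0 → ok
  c3: data parity 0, sent cp 0 → ok
Exactly one row (r0) and one column (c1) fail → the flipped bit is at their intersection.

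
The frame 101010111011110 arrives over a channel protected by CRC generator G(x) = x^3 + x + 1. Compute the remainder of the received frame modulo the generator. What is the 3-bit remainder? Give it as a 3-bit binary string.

Modulo-2 division of 101010111011110 by 1011:
  pos 0: 1010 XOR 1011 = 0001
  pos 3: 1101 XOR 1011 = 0110
  pos 4: 1101 XOR 1011 = 0110
  pos 5: 1101 XOR 1011 = 0110
  pos 6: 1100 XOR 1011 = 0111
  pos 7: 1111 XOR 1011 = 0100
  pos 8: 1001 XOR 1011 = 0010
  pos 10: 1011 XOR 1011 = 0000
Remainder = 000 (zero — the frame passes the CRC check).

000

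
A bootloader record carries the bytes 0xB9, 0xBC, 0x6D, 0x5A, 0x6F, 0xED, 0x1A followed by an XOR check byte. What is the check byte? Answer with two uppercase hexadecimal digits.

AA

XOR the bytes together:
  start with 0xB9
  0xB9 ⊕ 0xBC = 0x05
  0x05 ⊕ 0x6D = 0x68
  0x68 ⊕ 0x5A = 0x32
  0x32 ⊕ 0x6F = 0x5D
  0x5D ⊕ 0xED = 0xB0
  0xB0 ⊕ 0x1A = 0xAA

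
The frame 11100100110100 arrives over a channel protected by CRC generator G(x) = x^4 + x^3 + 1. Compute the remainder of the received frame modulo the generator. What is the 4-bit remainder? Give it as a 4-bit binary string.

0000

Modulo-2 division of 11100100110100 by 11001:
  pos 0: 11100 XOR 11001 = 00101
  pos 2: 10110 XOR 11001 = 01111
  pos 3: 11110 XOR 11001 = 00111
  pos 5: 11111 XOR 11001 = 00110
  pos 7: 11001 XOR 11001 = 00000
Remainder = 0000 (zero — the frame passes the CRC check).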